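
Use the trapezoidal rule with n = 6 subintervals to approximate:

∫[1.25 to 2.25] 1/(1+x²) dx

f(x) = 1/(1+x²)
a = 1.25, b = 2.25, n = 6
h = (b - a)/n = 0.166667

Trapezoidal rule: (h/2)[f(x₀) + 2f(x₁) + 2f(x₂) + ... + f(xₙ)]

x_0 = 1.2500, f(x_0) = 0.390244, coefficient = 1
x_1 = 1.4167, f(x_1) = 0.332564, coefficient = 2
x_2 = 1.5833, f(x_2) = 0.285149, coefficient = 2
x_3 = 1.7500, f(x_3) = 0.246154, coefficient = 2
x_4 = 1.9167, f(x_4) = 0.213967, coefficient = 2
x_5 = 2.0833, f(x_5) = 0.187256, coefficient = 2
x_6 = 2.2500, f(x_6) = 0.164948, coefficient = 1

I ≈ (0.166667/2) × 3.085371 = 0.257114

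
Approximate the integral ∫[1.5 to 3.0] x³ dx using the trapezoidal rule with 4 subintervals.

f(x) = x³
a = 1.5, b = 3.0, n = 4
h = (b - a)/n = 0.375000

Trapezoidal rule: (h/2)[f(x₀) + 2f(x₁) + 2f(x₂) + ... + f(xₙ)]

x_0 = 1.5000, f(x_0) = 3.375000, coefficient = 1
x_1 = 1.8750, f(x_1) = 6.591797, coefficient = 2
x_2 = 2.2500, f(x_2) = 11.390625, coefficient = 2
x_3 = 2.6250, f(x_3) = 18.087891, coefficient = 2
x_4 = 3.0000, f(x_4) = 27.000000, coefficient = 1

I ≈ (0.375000/2) × 102.515625 = 19.221680
Exact value: 18.984375
Error: 0.237305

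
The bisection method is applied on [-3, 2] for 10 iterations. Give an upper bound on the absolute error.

Bisection error bound: |error| ≤ (b-a)/2^n
|error| ≤ (2 - (-3))/2^10 = 5/2^10
|error| ≤ 0.0048828125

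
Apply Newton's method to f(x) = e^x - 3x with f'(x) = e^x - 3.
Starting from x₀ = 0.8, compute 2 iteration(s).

f(x) = e^x - 3x
f'(x) = e^x - 3
x₀ = 0.8

Newton-Raphson formula: x_{n+1} = x_n - f(x_n)/f'(x_n)

Iteration 1:
  f(0.800000) = -0.174459
  f'(0.800000) = -0.774459
  x_1 = 0.800000 - (-0.174459)/(-0.774459) = 0.574734
Iteration 2:
  f(0.574734) = 0.052456
  f'(0.574734) = -1.223342
  x_2 = 0.574734 - 0.052456/(-1.223342) = 0.617613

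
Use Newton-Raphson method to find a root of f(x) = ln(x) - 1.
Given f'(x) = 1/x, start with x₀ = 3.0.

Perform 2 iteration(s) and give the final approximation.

f(x) = ln(x) - 1
f'(x) = 1/x
x₀ = 3.0

Newton-Raphson formula: x_{n+1} = x_n - f(x_n)/f'(x_n)

Iteration 1:
  f(3.000000) = 0.098612
  f'(3.000000) = 0.333333
  x_1 = 3.000000 - 0.098612/0.333333 = 2.704163
Iteration 2:
  f(2.704163) = -0.005208
  f'(2.704163) = 0.369800
  x_2 = 2.704163 - (-0.005208)/0.369800 = 2.718245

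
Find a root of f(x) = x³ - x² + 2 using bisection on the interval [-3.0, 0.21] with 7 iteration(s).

f(x) = x³ - x² + 2
Initial interval: [-3.0, 0.21]

Iteration 1:
  c_1 = (-3.000000 + 0.210000)/2 = -1.395000
  f(c_1) = f(-1.395000) = -2.660730
  f(a) × f(c) ≥ 0, new interval: [-1.395000, 0.210000]
Iteration 2:
  c_2 = (-1.395000 + 0.210000)/2 = -0.592500
  f(c_2) = f(-0.592500) = 1.440943
  f(a) × f(c) < 0, new interval: [-1.395000, -0.592500]
Iteration 3:
  c_3 = (-1.395000 + (-0.592500))/2 = -0.993750
  f(c_3) = f(-0.993750) = 0.031094
  f(a) × f(c) < 0, new interval: [-1.395000, -0.993750]
Iteration 4:
  c_4 = (-1.395000 + (-0.993750))/2 = -1.194375
  f(c_4) = f(-1.194375) = -1.130345
  f(a) × f(c) ≥ 0, new interval: [-1.194375, -0.993750]
Iteration 5:
  c_5 = (-1.194375 + (-0.993750))/2 = -1.094062
  f(c_5) = f(-1.094062) = -0.506536
  f(a) × f(c) ≥ 0, new interval: [-1.094062, -0.993750]
Iteration 6:
  c_6 = (-1.094062 + (-0.993750))/2 = -1.043906
  f(c_6) = f(-1.043906) = -0.227327
  f(a) × f(c) ≥ 0, new interval: [-1.043906, -0.993750]
Iteration 7:
  c_7 = (-1.043906 + (-0.993750))/2 = -1.018828
  f(c_7) = f(-1.018828) = -0.095565
  f(a) × f(c) ≥ 0, new interval: [-1.018828, -0.993750]

After 7 iteration(s), the approximation is c_7 = -1.018828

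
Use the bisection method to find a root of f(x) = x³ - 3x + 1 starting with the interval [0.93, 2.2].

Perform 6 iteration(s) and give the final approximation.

f(x) = x³ - 3x + 1
Initial interval: [0.93, 2.2]

Iteration 1:
  c_1 = (0.930000 + 2.200000)/2 = 1.565000
  f(c_1) = f(1.565000) = 0.138037
  f(a) × f(c) < 0, new interval: [0.930000, 1.565000]
Iteration 2:
  c_2 = (0.930000 + 1.565000)/2 = 1.247500
  f(c_2) = f(1.247500) = -0.801070
  f(a) × f(c) ≥ 0, new interval: [1.247500, 1.565000]
Iteration 3:
  c_3 = (1.247500 + 1.565000)/2 = 1.406250
  f(c_3) = f(1.406250) = -0.437836
  f(a) × f(c) ≥ 0, new interval: [1.406250, 1.565000]
Iteration 4:
  c_4 = (1.406250 + 1.565000)/2 = 1.485625
  f(c_4) = f(1.485625) = -0.177979
  f(a) × f(c) ≥ 0, new interval: [1.485625, 1.565000]
Iteration 5:
  c_5 = (1.485625 + 1.565000)/2 = 1.525313
  f(c_5) = f(1.525313) = -0.027179
  f(a) × f(c) ≥ 0, new interval: [1.525313, 1.565000]
Iteration 6:
  c_6 = (1.525313 + 1.565000)/2 = 1.545156
  f(c_6) = f(1.545156) = 0.053604
  f(a) × f(c) < 0, new interval: [1.525313, 1.545156]

After 6 iteration(s), the approximation is c_6 = 1.545156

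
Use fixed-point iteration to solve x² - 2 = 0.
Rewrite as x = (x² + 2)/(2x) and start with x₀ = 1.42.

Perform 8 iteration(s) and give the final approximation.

Equation: x² - 2 = 0
Fixed-point form: x = (x² + 2)/(2x)
x₀ = 1.42

x_1 = g(1.420000) = 1.414225
x_2 = g(1.414225) = 1.414214
x_3 = g(1.414214) = 1.414214
x_4 = g(1.414214) = 1.414214
x_5 = g(1.414214) = 1.414214
x_6 = g(1.414214) = 1.414214
x_7 = g(1.414214) = 1.414214
x_8 = g(1.414214) = 1.414214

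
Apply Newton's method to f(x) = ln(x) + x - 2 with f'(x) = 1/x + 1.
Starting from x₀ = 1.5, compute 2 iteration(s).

f(x) = ln(x) + x - 2
f'(x) = 1/x + 1
x₀ = 1.5

Newton-Raphson formula: x_{n+1} = x_n - f(x_n)/f'(x_n)

Iteration 1:
  f(1.500000) = -0.094535
  f'(1.500000) = 1.666667
  x_1 = 1.500000 - (-0.094535)/1.666667 = 1.556721
Iteration 2:
  f(1.556721) = -0.000697
  f'(1.556721) = 1.642376
  x_2 = 1.556721 - (-0.000697)/1.642376 = 1.557146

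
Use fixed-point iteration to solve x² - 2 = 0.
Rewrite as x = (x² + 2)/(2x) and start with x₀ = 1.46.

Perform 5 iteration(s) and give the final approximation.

Equation: x² - 2 = 0
Fixed-point form: x = (x² + 2)/(2x)
x₀ = 1.46

x_1 = g(1.460000) = 1.414932
x_2 = g(1.414932) = 1.414214
x_3 = g(1.414214) = 1.414214
x_4 = g(1.414214) = 1.414214
x_5 = g(1.414214) = 1.414214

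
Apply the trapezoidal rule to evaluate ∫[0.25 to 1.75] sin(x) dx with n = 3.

f(x) = sin(x)
a = 0.25, b = 1.75, n = 3
h = (b - a)/n = 0.500000

Trapezoidal rule: (h/2)[f(x₀) + 2f(x₁) + 2f(x₂) + ... + f(xₙ)]

x_0 = 0.2500, f(x_0) = 0.247404, coefficient = 1
x_1 = 0.7500, f(x_1) = 0.681639, coefficient = 2
x_2 = 1.2500, f(x_2) = 0.948985, coefficient = 2
x_3 = 1.7500, f(x_3) = 0.983986, coefficient = 1

I ≈ (0.500000/2) × 4.492637 = 1.123159
Exact value: 1.147158
Error: 0.023999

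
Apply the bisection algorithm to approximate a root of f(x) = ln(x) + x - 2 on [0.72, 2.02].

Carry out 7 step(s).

f(x) = ln(x) + x - 2
Initial interval: [0.72, 2.02]

Iteration 1:
  c_1 = (0.720000 + 2.020000)/2 = 1.370000
  f(c_1) = f(1.370000) = -0.315189
  f(a) × f(c) ≥ 0, new interval: [1.370000, 2.020000]
Iteration 2:
  c_2 = (1.370000 + 2.020000)/2 = 1.695000
  f(c_2) = f(1.695000) = 0.222683
  f(a) × f(c) < 0, new interval: [1.370000, 1.695000]
Iteration 3:
  c_3 = (1.370000 + 1.695000)/2 = 1.532500
  f(c_3) = f(1.532500) = -0.040600
  f(a) × f(c) ≥ 0, new interval: [1.532500, 1.695000]
Iteration 4:
  c_4 = (1.532500 + 1.695000)/2 = 1.613750
  f(c_4) = f(1.613750) = 0.092311
  f(a) × f(c) < 0, new interval: [1.532500, 1.613750]
Iteration 5:
  c_5 = (1.532500 + 1.613750)/2 = 1.573125
  f(c_5) = f(1.573125) = 0.026189
  f(a) × f(c) < 0, new interval: [1.532500, 1.573125]
Iteration 6:
  c_6 = (1.532500 + 1.573125)/2 = 1.552813
  f(c_6) = f(1.552813) = -0.007120
  f(a) × f(c) ≥ 0, new interval: [1.552813, 1.573125]
Iteration 7:
  c_7 = (1.552813 + 1.573125)/2 = 1.562969
  f(c_7) = f(1.562969) = 0.009556
  f(a) × f(c) < 0, new interval: [1.552813, 1.562969]

After 7 iteration(s), the approximation is c_7 = 1.562969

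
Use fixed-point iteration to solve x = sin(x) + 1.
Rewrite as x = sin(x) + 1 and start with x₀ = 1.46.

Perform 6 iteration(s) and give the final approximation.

Equation: x = sin(x) + 1
Fixed-point form: x = sin(x) + 1
x₀ = 1.46

x_1 = g(1.460000) = 1.993868
x_2 = g(1.993868) = 1.911832
x_3 = g(1.911832) = 1.942409
x_4 = g(1.942409) = 1.931743
x_5 = g(1.931743) = 1.935563
x_6 = g(1.935563) = 1.934207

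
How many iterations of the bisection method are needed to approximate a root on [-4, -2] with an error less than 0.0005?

We need (b-a)/2^n ≤ 0.0005
(-2 - (-4))/2^n ≤ 0.0005
2/2^n ≤ 0.0005
2^n ≥ 4000
n ≥ log₂(4000) = 11.97
n ≥ 12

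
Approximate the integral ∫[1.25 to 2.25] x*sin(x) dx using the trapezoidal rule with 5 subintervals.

f(x) = x*sin(x)
a = 1.25, b = 2.25, n = 5
h = (b - a)/n = 0.200000

Trapezoidal rule: (h/2)[f(x₀) + 2f(x₁) + 2f(x₂) + ... + f(xₙ)]

x_0 = 1.2500, f(x_0) = 1.186231, coefficient = 1
x_1 = 1.4500, f(x_1) = 1.439434, coefficient = 2
x_2 = 1.6500, f(x_2) = 1.644827, coefficient = 2
x_3 = 1.8500, f(x_3) = 1.778359, coefficient = 2
x_4 = 2.0500, f(x_4) = 1.819093, coefficient = 2
x_5 = 2.2500, f(x_5) = 1.750665, coefficient = 1

I ≈ (0.200000/2) × 16.300322 = 1.630032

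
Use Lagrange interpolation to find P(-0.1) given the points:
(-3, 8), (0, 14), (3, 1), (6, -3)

Lagrange interpolation formula:
P(x) = Σ yᵢ × Lᵢ(x)
where Lᵢ(x) = Π_{j≠i} (x - xⱼ)/(xᵢ - xⱼ)

L_0(-0.1) = (-0.1 - 0)/(-3 - 0) × (-0.1 - 3)/(-3 - 3) × (-0.1 - 6)/(-3 - 6) = 0.011673
L_1(-0.1) = (-0.1 - (-3))/(0 - (-3)) × (-0.1 - 3)/(0 - 3) × (-0.1 - 6)/(0 - 6) = 1.015537
L_2(-0.1) = (-0.1 - (-3))/(3 - (-3)) × (-0.1 - 0)/(3 - 0) × (-0.1 - 6)/(3 - 6) = -0.032759
L_3(-0.1) = (-0.1 - (-3))/(6 - (-3)) × (-0.1 - 0)/(6 - 0) × (-0.1 - 3)/(6 - 3) = 0.005549

P(-0.1) = 8×L_0(-0.1) + 14×L_1(-0.1) + 1×L_2(-0.1) + (-3)×L_3(-0.1)
P(-0.1) = 14.261494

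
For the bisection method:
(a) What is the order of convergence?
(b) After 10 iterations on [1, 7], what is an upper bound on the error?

(a) Bisection has linear (order 1) convergence; the error is halved each step.

(b) Error bound = (b-a)/2^n = (7 - 1)/2^{10}
    = 6/2^{10}

(a) 1 (linear); (b) error ≤ 5.86e-03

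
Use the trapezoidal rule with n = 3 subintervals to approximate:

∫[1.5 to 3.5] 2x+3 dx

f(x) = 2x+3
a = 1.5, b = 3.5, n = 3
h = (b - a)/n = 0.666667

Trapezoidal rule: (h/2)[f(x₀) + 2f(x₁) + 2f(x₂) + ... + f(xₙ)]

x_0 = 1.5000, f(x_0) = 6.000000, coefficient = 1
x_1 = 2.1667, f(x_1) = 7.333333, coefficient = 2
x_2 = 2.8333, f(x_2) = 8.666667, coefficient = 2
x_3 = 3.5000, f(x_3) = 10.000000, coefficient = 1

I ≈ (0.666667/2) × 48.000000 = 16.000000
Exact value: 16.000000
Error: 0.000000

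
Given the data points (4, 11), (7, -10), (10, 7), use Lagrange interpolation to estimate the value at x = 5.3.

Lagrange interpolation formula:
P(x) = Σ yᵢ × Lᵢ(x)
where Lᵢ(x) = Π_{j≠i} (x - xⱼ)/(xᵢ - xⱼ)

L_0(5.3) = (5.3 - 7)/(4 - 7) × (5.3 - 10)/(4 - 10) = 0.443889
L_1(5.3) = (5.3 - 4)/(7 - 4) × (5.3 - 10)/(7 - 10) = 0.678889
L_2(5.3) = (5.3 - 4)/(10 - 4) × (5.3 - 7)/(10 - 7) = -0.122778

P(5.3) = 11×L_0(5.3) + (-10)×L_1(5.3) + 7×L_2(5.3)
P(5.3) = -2.765556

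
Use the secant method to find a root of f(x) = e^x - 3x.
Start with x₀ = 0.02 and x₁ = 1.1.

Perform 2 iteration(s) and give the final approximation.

f(x) = e^x - 3x
x₀ = 0.02, x₁ = 1.1

Secant formula: x_{n+1} = x_n - f(x_n)(x_n - x_{n-1})/(f(x_n) - f(x_{n-1}))

Iteration 1:
  f(0.020000) = 0.960201
  f(1.100000) = -0.295834
  x_2 = 1.100000 - (-0.295834)×(1.100000 - 0.020000)/(-0.295834 - 0.960201)
       = 0.845628
Iteration 2:
  f(1.100000) = -0.295834
  f(0.845628) = -0.207444
  x_3 = 0.845628 - (-0.207444)×(0.845628 - 1.100000)/(-0.207444 - (-0.295834))
       = 0.248641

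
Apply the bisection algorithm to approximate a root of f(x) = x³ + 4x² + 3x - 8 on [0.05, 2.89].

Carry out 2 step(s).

f(x) = x³ + 4x² + 3x - 8
Initial interval: [0.05, 2.89]

Iteration 1:
  c_1 = (0.050000 + 2.890000)/2 = 1.470000
  f(c_1) = f(1.470000) = 8.230123
  f(a) × f(c) < 0, new interval: [0.050000, 1.470000]
Iteration 2:
  c_2 = (0.050000 + 1.470000)/2 = 0.760000
  f(c_2) = f(0.760000) = -2.970624
  f(a) × f(c) ≥ 0, new interval: [0.760000, 1.470000]

After 2 iteration(s), the approximation is c_2 = 0.760000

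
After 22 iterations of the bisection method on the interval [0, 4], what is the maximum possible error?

Bisection error bound: |error| ≤ (b-a)/2^n
|error| ≤ (4 - 0)/2^22 = 4/2^22
|error| ≤ 0.0000009537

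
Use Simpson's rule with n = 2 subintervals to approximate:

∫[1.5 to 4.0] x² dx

f(x) = x²
a = 1.5, b = 4.0, n = 2
h = (b - a)/n = 1.250000

Simpson's rule: (h/3)[f(x₀) + 4f(x₁) + 2f(x₂) + ... + f(xₙ)]

x_0 = 1.5000, f(x_0) = 2.250000, coefficient = 1
x_1 = 2.7500, f(x_1) = 7.562500, coefficient = 4
x_2 = 4.0000, f(x_2) = 16.000000, coefficient = 1

I ≈ (1.250000/3) × 48.500000 = 20.208333
Exact value: 20.208333
Error: 0.000000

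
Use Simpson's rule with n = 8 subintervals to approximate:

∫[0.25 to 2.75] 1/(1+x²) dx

f(x) = 1/(1+x²)
a = 0.25, b = 2.75, n = 8
h = (b - a)/n = 0.312500

Simpson's rule: (h/3)[f(x₀) + 4f(x₁) + 2f(x₂) + ... + f(xₙ)]

x_0 = 0.2500, f(x_0) = 0.941176, coefficient = 1
x_1 = 0.5625, f(x_1) = 0.759644, coefficient = 4
x_2 = 0.8750, f(x_2) = 0.566372, coefficient = 2
x_3 = 1.1875, f(x_3) = 0.414911, coefficient = 4
x_4 = 1.5000, f(x_4) = 0.307692, coefficient = 2
x_5 = 1.8125, f(x_5) = 0.233364, coefficient = 4
x_6 = 2.1250, f(x_6) = 0.181303, coefficient = 2
x_7 = 2.4375, f(x_7) = 0.144063, coefficient = 4
x_8 = 2.7500, f(x_8) = 0.116788, coefficient = 1

I ≈ (0.312500/3) × 9.376625 = 0.976732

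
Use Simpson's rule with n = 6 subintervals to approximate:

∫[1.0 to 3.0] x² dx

f(x) = x²
a = 1.0, b = 3.0, n = 6
h = (b - a)/n = 0.333333

Simpson's rule: (h/3)[f(x₀) + 4f(x₁) + 2f(x₂) + ... + f(xₙ)]

x_0 = 1.0000, f(x_0) = 1.000000, coefficient = 1
x_1 = 1.3333, f(x_1) = 1.777778, coefficient = 4
x_2 = 1.6667, f(x_2) = 2.777778, coefficient = 2
x_3 = 2.0000, f(x_3) = 4.000000, coefficient = 4
x_4 = 2.3333, f(x_4) = 5.444444, coefficient = 2
x_5 = 2.6667, f(x_5) = 7.111111, coefficient = 4
x_6 = 3.0000, f(x_6) = 9.000000, coefficient = 1

I ≈ (0.333333/3) × 78.000000 = 8.666667
Exact value: 8.666667
Error: 0.000000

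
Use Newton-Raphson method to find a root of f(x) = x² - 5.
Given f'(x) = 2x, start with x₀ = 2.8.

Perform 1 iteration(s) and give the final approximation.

f(x) = x² - 5
f'(x) = 2x
x₀ = 2.8

Newton-Raphson formula: x_{n+1} = x_n - f(x_n)/f'(x_n)

Iteration 1:
  f(2.800000) = 2.840000
  f'(2.800000) = 5.600000
  x_1 = 2.800000 - 2.840000/5.600000 = 2.292857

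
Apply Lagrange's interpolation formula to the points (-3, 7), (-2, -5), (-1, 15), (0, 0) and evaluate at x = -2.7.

Lagrange interpolation formula:
P(x) = Σ yᵢ × Lᵢ(x)
where Lᵢ(x) = Π_{j≠i} (x - xⱼ)/(xᵢ - xⱼ)

L_0(-2.7) = (-2.7 - (-2))/(-3 - (-2)) × (-2.7 - (-1))/(-3 - (-1)) × (-2.7 - 0)/(-3 - 0) = 0.535500
L_1(-2.7) = (-2.7 - (-3))/(-2 - (-3)) × (-2.7 - (-1))/(-2 - (-1)) × (-2.7 - 0)/(-2 - 0) = 0.688500
L_2(-2.7) = (-2.7 - (-3))/(-1 - (-3)) × (-2.7 - (-2))/(-1 - (-2)) × (-2.7 - 0)/(-1 - 0) = -0.283500
L_3(-2.7) = (-2.7 - (-3))/(0 - (-3)) × (-2.7 - (-2))/(0 - (-2)) × (-2.7 - (-1))/(0 - (-1)) = 0.059500

P(-2.7) = 7×L_0(-2.7) + (-5)×L_1(-2.7) + 15×L_2(-2.7) + 0×L_3(-2.7)
P(-2.7) = -3.946500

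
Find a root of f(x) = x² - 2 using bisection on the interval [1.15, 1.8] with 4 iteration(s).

f(x) = x² - 2
Initial interval: [1.15, 1.8]

Iteration 1:
  c_1 = (1.150000 + 1.800000)/2 = 1.475000
  f(c_1) = f(1.475000) = 0.175625
  f(a) × f(c) < 0, new interval: [1.150000, 1.475000]
Iteration 2:
  c_2 = (1.150000 + 1.475000)/2 = 1.312500
  f(c_2) = f(1.312500) = -0.277344
  f(a) × f(c) ≥ 0, new interval: [1.312500, 1.475000]
Iteration 3:
  c_3 = (1.312500 + 1.475000)/2 = 1.393750
  f(c_3) = f(1.393750) = -0.057461
  f(a) × f(c) ≥ 0, new interval: [1.393750, 1.475000]
Iteration 4:
  c_4 = (1.393750 + 1.475000)/2 = 1.434375
  f(c_4) = f(1.434375) = 0.057432
  f(a) × f(c) < 0, new interval: [1.393750, 1.434375]

After 4 iteration(s), the approximation is c_4 = 1.434375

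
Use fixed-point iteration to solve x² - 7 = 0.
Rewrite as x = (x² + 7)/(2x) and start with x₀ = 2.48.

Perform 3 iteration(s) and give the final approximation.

Equation: x² - 7 = 0
Fixed-point form: x = (x² + 7)/(2x)
x₀ = 2.48

x_1 = g(2.480000) = 2.651290
x_2 = g(2.651290) = 2.645757
x_3 = g(2.645757) = 2.645751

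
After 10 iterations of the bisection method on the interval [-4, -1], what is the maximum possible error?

Bisection error bound: |error| ≤ (b-a)/2^n
|error| ≤ (-1 - (-4))/2^10 = 3/2^10
|error| ≤ 0.0029296875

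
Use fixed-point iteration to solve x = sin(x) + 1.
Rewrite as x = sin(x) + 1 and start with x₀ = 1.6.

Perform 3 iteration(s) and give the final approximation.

Equation: x = sin(x) + 1
Fixed-point form: x = sin(x) + 1
x₀ = 1.6

x_1 = g(1.600000) = 1.999574
x_2 = g(1.999574) = 1.909475
x_3 = g(1.909475) = 1.943195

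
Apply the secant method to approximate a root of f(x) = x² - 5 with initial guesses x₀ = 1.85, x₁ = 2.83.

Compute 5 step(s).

f(x) = x² - 5
x₀ = 1.85, x₁ = 2.83

Secant formula: x_{n+1} = x_n - f(x_n)(x_n - x_{n-1})/(f(x_n) - f(x_{n-1}))

Iteration 1:
  f(1.850000) = -1.577500
  f(2.830000) = 3.008900
  x_2 = 2.830000 - 3.008900×(2.830000 - 1.850000)/(3.008900 - (-1.577500))
       = 2.187073
Iteration 2:
  f(2.830000) = 3.008900
  f(2.187073) = -0.216713
  x_3 = 2.187073 - (-0.216713)×(2.187073 - 2.830000)/(-0.216713 - 3.008900)
       = 2.230268
Iteration 3:
  f(2.187073) = -0.216713
  f(2.230268) = -0.025906
  x_4 = 2.230268 - (-0.025906)×(2.230268 - 2.187073)/(-0.025906 - (-0.216713))
       = 2.236132
Iteration 4:
  f(2.230268) = -0.025906
  f(2.236132) = 0.000288
  x_5 = 2.236132 - 0.000288×(2.236132 - 2.230268)/(0.000288 - (-0.025906))
       = 2.236068
Iteration 5:
  f(2.236132) = 0.000288
  f(2.236068) = 0.000000
  x_6 = 2.236068 - 0.000000×(2.236068 - 2.236132)/(0.000000 - 0.000288)
       = 2.236068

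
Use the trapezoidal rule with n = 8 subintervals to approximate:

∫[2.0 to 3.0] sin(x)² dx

f(x) = sin(x)²
a = 2.0, b = 3.0, n = 8
h = (b - a)/n = 0.125000

Trapezoidal rule: (h/2)[f(x₀) + 2f(x₁) + 2f(x₂) + ... + f(xₙ)]

x_0 = 2.0000, f(x_0) = 0.826822, coefficient = 1
x_1 = 2.1250, f(x_1) = 0.723044, coefficient = 2
x_2 = 2.2500, f(x_2) = 0.605398, coefficient = 2
x_3 = 2.3750, f(x_3) = 0.481199, coefficient = 2
x_4 = 2.5000, f(x_4) = 0.358169, coefficient = 2
x_5 = 2.6250, f(x_5) = 0.243957, coefficient = 2
x_6 = 2.7500, f(x_6) = 0.145665, coefficient = 2
x_7 = 2.8750, f(x_7) = 0.069404, coefficient = 2
x_8 = 3.0000, f(x_8) = 0.019915, coefficient = 1

I ≈ (0.125000/2) × 6.100408 = 0.381275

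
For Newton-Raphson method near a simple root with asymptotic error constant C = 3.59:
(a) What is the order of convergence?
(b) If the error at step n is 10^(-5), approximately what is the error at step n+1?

(a) Newton-Raphson has quadratic (order 2) convergence near simple roots.
    This means |e_{n+1}| ≈ C|e_n|².

(b) With |e_n| = 10^(-5) and C = 3.59:
    |e_{n+1}| ≈ 3.59 × (10^(-5))² = 3.59 × 10^(-10)

(a) 2 (quadratic); (b) |e_{n+1}| ≈ 3.590e-10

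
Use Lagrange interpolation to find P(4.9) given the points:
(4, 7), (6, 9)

Lagrange interpolation formula:
P(x) = Σ yᵢ × Lᵢ(x)
where Lᵢ(x) = Π_{j≠i} (x - xⱼ)/(xᵢ - xⱼ)

L_0(4.9) = (4.9 - 6)/(4 - 6) = 0.550000
L_1(4.9) = (4.9 - 4)/(6 - 4) = 0.450000

P(4.9) = 7×L_0(4.9) + 9×L_1(4.9)
P(4.9) = 7.900000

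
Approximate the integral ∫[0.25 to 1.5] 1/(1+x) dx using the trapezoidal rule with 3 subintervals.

f(x) = 1/(1+x)
a = 0.25, b = 1.5, n = 3
h = (b - a)/n = 0.416667

Trapezoidal rule: (h/2)[f(x₀) + 2f(x₁) + 2f(x₂) + ... + f(xₙ)]

x_0 = 0.2500, f(x_0) = 0.800000, coefficient = 1
x_1 = 0.6667, f(x_1) = 0.600000, coefficient = 2
x_2 = 1.0833, f(x_2) = 0.480000, coefficient = 2
x_3 = 1.5000, f(x_3) = 0.400000, coefficient = 1

I ≈ (0.416667/2) × 3.360000 = 0.700000
Exact value: 0.693147
Error: 0.006853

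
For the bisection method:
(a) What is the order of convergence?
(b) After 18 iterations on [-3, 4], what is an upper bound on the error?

(a) Bisection has linear (order 1) convergence; the error is halved each step.

(b) Error bound = (b-a)/2^n = (4 - (-3))/2^{18}
    = 7/2^{18}

(a) 1 (linear); (b) error ≤ 2.67e-05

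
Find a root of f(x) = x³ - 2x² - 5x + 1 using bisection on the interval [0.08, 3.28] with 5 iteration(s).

f(x) = x³ - 2x² - 5x + 1
Initial interval: [0.08, 3.28]

Iteration 1:
  c_1 = (0.080000 + 3.280000)/2 = 1.680000
  f(c_1) = f(1.680000) = -8.303168
  f(a) × f(c) < 0, new interval: [0.080000, 1.680000]
Iteration 2:
  c_2 = (0.080000 + 1.680000)/2 = 0.880000
  f(c_2) = f(0.880000) = -4.267328
  f(a) × f(c) < 0, new interval: [0.080000, 0.880000]
Iteration 3:
  c_3 = (0.080000 + 0.880000)/2 = 0.480000
  f(c_3) = f(0.480000) = -1.750208
  f(a) × f(c) < 0, new interval: [0.080000, 0.480000]
Iteration 4:
  c_4 = (0.080000 + 0.480000)/2 = 0.280000
  f(c_4) = f(0.280000) = -0.534848
  f(a) × f(c) < 0, new interval: [0.080000, 0.280000]
Iteration 5:
  c_5 = (0.080000 + 0.280000)/2 = 0.180000
  f(c_5) = f(0.180000) = 0.041032
  f(a) × f(c) ≥ 0, new interval: [0.180000, 0.280000]

After 5 iteration(s), the approximation is c_5 = 0.180000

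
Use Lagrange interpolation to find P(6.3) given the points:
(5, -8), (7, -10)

Lagrange interpolation formula:
P(x) = Σ yᵢ × Lᵢ(x)
where Lᵢ(x) = Π_{j≠i} (x - xⱼ)/(xᵢ - xⱼ)

L_0(6.3) = (6.3 - 7)/(5 - 7) = 0.350000
L_1(6.3) = (6.3 - 5)/(7 - 5) = 0.650000

P(6.3) = (-8)×L_0(6.3) + (-10)×L_1(6.3)
P(6.3) = -9.300000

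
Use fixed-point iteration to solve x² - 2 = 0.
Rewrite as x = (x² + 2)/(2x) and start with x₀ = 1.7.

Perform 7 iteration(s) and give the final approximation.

Equation: x² - 2 = 0
Fixed-point form: x = (x² + 2)/(2x)
x₀ = 1.7

x_1 = g(1.700000) = 1.438235
x_2 = g(1.438235) = 1.414414
x_3 = g(1.414414) = 1.414214
x_4 = g(1.414214) = 1.414214
x_5 = g(1.414214) = 1.414214
x_6 = g(1.414214) = 1.414214
x_7 = g(1.414214) = 1.414214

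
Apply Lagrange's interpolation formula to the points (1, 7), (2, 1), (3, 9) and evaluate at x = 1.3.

Lagrange interpolation formula:
P(x) = Σ yᵢ × Lᵢ(x)
where Lᵢ(x) = Π_{j≠i} (x - xⱼ)/(xᵢ - xⱼ)

L_0(1.3) = (1.3 - 2)/(1 - 2) × (1.3 - 3)/(1 - 3) = 0.595000
L_1(1.3) = (1.3 - 1)/(2 - 1) × (1.3 - 3)/(2 - 3) = 0.510000
L_2(1.3) = (1.3 - 1)/(3 - 1) × (1.3 - 2)/(3 - 2) = -0.105000

P(1.3) = 7×L_0(1.3) + 1×L_1(1.3) + 9×L_2(1.3)
P(1.3) = 3.730000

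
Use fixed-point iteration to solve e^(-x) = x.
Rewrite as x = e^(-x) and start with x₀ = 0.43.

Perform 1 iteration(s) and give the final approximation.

Equation: e^(-x) = x
Fixed-point form: x = e^(-x)
x₀ = 0.43

x_1 = g(0.430000) = 0.650509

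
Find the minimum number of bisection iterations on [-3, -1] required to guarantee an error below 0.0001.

We need (b-a)/2^n ≤ 0.0001
(-1 - (-3))/2^n ≤ 0.0001
2/2^n ≤ 0.0001
2^n ≥ 20000
n ≥ log₂(20000) = 14.29
n ≥ 15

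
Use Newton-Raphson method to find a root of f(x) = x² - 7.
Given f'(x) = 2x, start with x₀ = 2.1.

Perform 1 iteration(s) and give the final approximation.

f(x) = x² - 7
f'(x) = 2x
x₀ = 2.1

Newton-Raphson formula: x_{n+1} = x_n - f(x_n)/f'(x_n)

Iteration 1:
  f(2.100000) = -2.590000
  f'(2.100000) = 4.200000
  x_1 = 2.100000 - (-2.590000)/4.200000 = 2.716667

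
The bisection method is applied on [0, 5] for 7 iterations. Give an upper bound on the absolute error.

Bisection error bound: |error| ≤ (b-a)/2^n
|error| ≤ (5 - 0)/2^7 = 5/2^7
|error| ≤ 0.0390625000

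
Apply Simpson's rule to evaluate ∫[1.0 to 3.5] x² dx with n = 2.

f(x) = x²
a = 1.0, b = 3.5, n = 2
h = (b - a)/n = 1.250000

Simpson's rule: (h/3)[f(x₀) + 4f(x₁) + 2f(x₂) + ... + f(xₙ)]

x_0 = 1.0000, f(x_0) = 1.000000, coefficient = 1
x_1 = 2.2500, f(x_1) = 5.062500, coefficient = 4
x_2 = 3.5000, f(x_2) = 12.250000, coefficient = 1

I ≈ (1.250000/3) × 33.500000 = 13.958333
Exact value: 13.958333
Error: 0.000000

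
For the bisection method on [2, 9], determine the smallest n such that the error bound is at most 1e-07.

We need (b-a)/2^n ≤ 1e-07
(9 - 2)/2^n ≤ 1e-07
7/2^n ≤ 1e-07
2^n ≥ 70000000
n ≥ log₂(70000000) = 26.06
n ≥ 27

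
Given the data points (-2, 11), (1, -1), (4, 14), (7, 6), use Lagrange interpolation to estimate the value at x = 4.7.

Lagrange interpolation formula:
P(x) = Σ yᵢ × Lᵢ(x)
where Lᵢ(x) = Π_{j≠i} (x - xⱼ)/(xᵢ - xⱼ)

L_0(4.7) = (4.7 - 1)/(-2 - 1) × (4.7 - 4)/(-2 - 4) × (4.7 - 7)/(-2 - 7) = 0.036772
L_1(4.7) = (4.7 - (-2))/(1 - (-2)) × (4.7 - 4)/(1 - 4) × (4.7 - 7)/(1 - 7) = -0.199759
L_2(4.7) = (4.7 - (-2))/(4 - (-2)) × (4.7 - 1)/(4 - 1) × (4.7 - 7)/(4 - 7) = 1.055870
L_3(4.7) = (4.7 - (-2))/(7 - (-2)) × (4.7 - 1)/(7 - 1) × (4.7 - 4)/(7 - 4) = 0.107117

P(4.7) = 11×L_0(4.7) + (-1)×L_1(4.7) + 14×L_2(4.7) + 6×L_3(4.7)
P(4.7) = 16.029136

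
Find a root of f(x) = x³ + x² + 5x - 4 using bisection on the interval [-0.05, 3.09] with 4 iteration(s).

f(x) = x³ + x² + 5x - 4
Initial interval: [-0.05, 3.09]

Iteration 1:
  c_1 = (-0.050000 + 3.090000)/2 = 1.520000
  f(c_1) = f(1.520000) = 9.422208
  f(a) × f(c) < 0, new interval: [-0.050000, 1.520000]
Iteration 2:
  c_2 = (-0.050000 + 1.520000)/2 = 0.735000
  f(c_2) = f(0.735000) = 0.612290
  f(a) × f(c) < 0, new interval: [-0.050000, 0.735000]
Iteration 3:
  c_3 = (-0.050000 + 0.735000)/2 = 0.342500
  f(c_3) = f(0.342500) = -2.130016
  f(a) × f(c) ≥ 0, new interval: [0.342500, 0.735000]
Iteration 4:
  c_4 = (0.342500 + 0.735000)/2 = 0.538750
  f(c_4) = f(0.538750) = -0.859625
  f(a) × f(c) ≥ 0, new interval: [0.538750, 0.735000]

After 4 iteration(s), the approximation is c_4 = 0.538750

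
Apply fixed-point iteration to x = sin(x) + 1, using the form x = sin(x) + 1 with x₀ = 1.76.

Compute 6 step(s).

Equation: x = sin(x) + 1
Fixed-point form: x = sin(x) + 1
x₀ = 1.76

x_1 = g(1.760000) = 1.982154
x_2 = g(1.982154) = 1.916579
x_3 = g(1.916579) = 1.940811
x_4 = g(1.940811) = 1.932322
x_5 = g(1.932322) = 1.935358
x_6 = g(1.935358) = 1.934280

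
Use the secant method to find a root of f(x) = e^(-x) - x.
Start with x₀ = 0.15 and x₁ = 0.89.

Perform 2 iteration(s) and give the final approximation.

f(x) = e^(-x) - x
x₀ = 0.15, x₁ = 0.89

Secant formula: x_{n+1} = x_n - f(x_n)(x_n - x_{n-1})/(f(x_n) - f(x_{n-1}))

Iteration 1:
  f(0.150000) = 0.710708
  f(0.890000) = -0.479344
  x_2 = 0.890000 - (-0.479344)×(0.890000 - 0.150000)/(-0.479344 - 0.710708)
       = 0.591933
Iteration 2:
  f(0.890000) = -0.479344
  f(0.591933) = -0.038677
  x_3 = 0.591933 - (-0.038677)×(0.591933 - 0.890000)/(-0.038677 - (-0.479344))
       = 0.565772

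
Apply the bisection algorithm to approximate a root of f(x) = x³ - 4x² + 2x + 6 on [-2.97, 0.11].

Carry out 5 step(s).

f(x) = x³ - 4x² + 2x + 6
Initial interval: [-2.97, 0.11]

Iteration 1:
  c_1 = (-2.970000 + 0.110000)/2 = -1.430000
  f(c_1) = f(-1.430000) = -7.963807
  f(a) × f(c) ≥ 0, new interval: [-1.430000, 0.110000]
Iteration 2:
  c_2 = (-1.430000 + 0.110000)/2 = -0.660000
  f(c_2) = f(-0.660000) = 2.650104
  f(a) × f(c) < 0, new interval: [-1.430000, -0.660000]
Iteration 3:
  c_3 = (-1.430000 + (-0.660000))/2 = -1.045000
  f(c_3) = f(-1.045000) = -1.599266
  f(a) × f(c) ≥ 0, new interval: [-1.045000, -0.660000]
Iteration 4:
  c_4 = (-1.045000 + (-0.660000))/2 = -0.852500
  f(c_4) = f(-0.852500) = 0.768415
  f(a) × f(c) < 0, new interval: [-1.045000, -0.852500]
Iteration 5:
  c_5 = (-1.045000 + (-0.852500))/2 = -0.948750
  f(c_5) = f(-0.948750) = -0.352001
  f(a) × f(c) ≥ 0, new interval: [-0.948750, -0.852500]

After 5 iteration(s), the approximation is c_5 = -0.948750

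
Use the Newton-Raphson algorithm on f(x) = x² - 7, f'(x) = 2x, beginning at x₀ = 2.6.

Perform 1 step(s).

f(x) = x² - 7
f'(x) = 2x
x₀ = 2.6

Newton-Raphson formula: x_{n+1} = x_n - f(x_n)/f'(x_n)

Iteration 1:
  f(2.600000) = -0.240000
  f'(2.600000) = 5.200000
  x_1 = 2.600000 - (-0.240000)/5.200000 = 2.646154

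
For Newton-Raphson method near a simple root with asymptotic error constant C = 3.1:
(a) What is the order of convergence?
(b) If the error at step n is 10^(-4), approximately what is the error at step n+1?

(a) Newton-Raphson has quadratic (order 2) convergence near simple roots.
    This means |e_{n+1}| ≈ C|e_n|².

(b) With |e_n| = 10^(-4) and C = 3.1:
    |e_{n+1}| ≈ 3.1 × (10^(-4))² = 3.1 × 10^(-8)

(a) 2 (quadratic); (b) |e_{n+1}| ≈ 3.100e-08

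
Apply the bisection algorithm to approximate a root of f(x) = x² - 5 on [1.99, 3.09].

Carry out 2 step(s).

f(x) = x² - 5
Initial interval: [1.99, 3.09]

Iteration 1:
  c_1 = (1.990000 + 3.090000)/2 = 2.540000
  f(c_1) = f(2.540000) = 1.451600
  f(a) × f(c) < 0, new interval: [1.990000, 2.540000]
Iteration 2:
  c_2 = (1.990000 + 2.540000)/2 = 2.265000
  f(c_2) = f(2.265000) = 0.130225
  f(a) × f(c) < 0, new interval: [1.990000, 2.265000]

After 2 iteration(s), the approximation is c_2 = 2.265000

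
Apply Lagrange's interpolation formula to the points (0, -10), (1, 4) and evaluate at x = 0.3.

Lagrange interpolation formula:
P(x) = Σ yᵢ × Lᵢ(x)
where Lᵢ(x) = Π_{j≠i} (x - xⱼ)/(xᵢ - xⱼ)

L_0(0.3) = (0.3 - 1)/(0 - 1) = 0.700000
L_1(0.3) = (0.3 - 0)/(1 - 0) = 0.300000

P(0.3) = (-10)×L_0(0.3) + 4×L_1(0.3)
P(0.3) = -5.800000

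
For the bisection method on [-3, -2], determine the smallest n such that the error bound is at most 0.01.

We need (b-a)/2^n ≤ 0.01
(-2 - (-3))/2^n ≤ 0.01
1/2^n ≤ 0.01
2^n ≥ 100
n ≥ log₂(100) = 6.64
n ≥ 7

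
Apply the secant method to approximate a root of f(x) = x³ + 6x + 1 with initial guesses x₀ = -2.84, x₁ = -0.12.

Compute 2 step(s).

f(x) = x³ + 6x + 1
x₀ = -2.84, x₁ = -0.12

Secant formula: x_{n+1} = x_n - f(x_n)(x_n - x_{n-1})/(f(x_n) - f(x_{n-1}))

Iteration 1:
  f(-2.840000) = -38.946304
  f(-0.120000) = 0.278272
  x_2 = -0.120000 - 0.278272×(-0.120000 - (-2.840000))/(0.278272 - (-38.946304))
       = -0.139297
Iteration 2:
  f(-0.120000) = 0.278272
  f(-0.139297) = 0.161518
  x_3 = -0.139297 - 0.161518×(-0.139297 - (-0.120000))/(0.161518 - 0.278272)
       = -0.165991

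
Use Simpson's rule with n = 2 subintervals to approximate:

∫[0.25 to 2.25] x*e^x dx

f(x) = x*e^x
a = 0.25, b = 2.25, n = 2
h = (b - a)/n = 1.000000

Simpson's rule: (h/3)[f(x₀) + 4f(x₁) + 2f(x₂) + ... + f(xₙ)]

x_0 = 0.2500, f(x_0) = 0.321006, coefficient = 1
x_1 = 1.2500, f(x_1) = 4.362929, coefficient = 4
x_2 = 2.2500, f(x_2) = 21.347406, coefficient = 1

I ≈ (1.000000/3) × 39.120127 = 13.040042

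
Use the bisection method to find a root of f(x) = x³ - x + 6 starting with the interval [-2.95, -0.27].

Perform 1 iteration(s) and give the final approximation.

f(x) = x³ - x + 6
Initial interval: [-2.95, -0.27]

Iteration 1:
  c_1 = (-2.950000 + (-0.270000))/2 = -1.610000
  f(c_1) = f(-1.610000) = 3.436719
  f(a) × f(c) < 0, new interval: [-2.950000, -1.610000]

After 1 iteration(s), the approximation is c_1 = -1.610000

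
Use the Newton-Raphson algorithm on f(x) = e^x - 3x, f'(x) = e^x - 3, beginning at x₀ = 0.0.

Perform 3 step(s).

f(x) = e^x - 3x
f'(x) = e^x - 3
x₀ = 0.0

Newton-Raphson formula: x_{n+1} = x_n - f(x_n)/f'(x_n)

Iteration 1:
  f(0.000000) = 1.000000
  f'(0.000000) = -2.000000
  x_1 = 0.000000 - 1.000000/(-2.000000) = 0.500000
Iteration 2:
  f(0.500000) = 0.148721
  f'(0.500000) = -1.351279
  x_2 = 0.500000 - 0.148721/(-1.351279) = 0.610060
Iteration 3:
  f(0.610060) = 0.010362
  f'(0.610060) = -1.159459
  x_3 = 0.610060 - 0.010362/(-1.159459) = 0.618997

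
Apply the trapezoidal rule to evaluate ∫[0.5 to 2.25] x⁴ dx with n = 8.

f(x) = x⁴
a = 0.5, b = 2.25, n = 8
h = (b - a)/n = 0.218750

Trapezoidal rule: (h/2)[f(x₀) + 2f(x₁) + 2f(x₂) + ... + f(xₙ)]

x_0 = 0.5000, f(x_0) = 0.062500, coefficient = 1
x_1 = 0.7188, f(x_1) = 0.266877, coefficient = 2
x_2 = 0.9375, f(x_2) = 0.772476, coefficient = 2
x_3 = 1.1562, f(x_3) = 1.787339, coefficient = 2
x_4 = 1.3750, f(x_4) = 3.574463, coefficient = 2
x_5 = 1.5938, f(x_5) = 6.451798, coefficient = 2
x_6 = 1.8125, f(x_6) = 10.792252, coefficient = 2
x_7 = 2.0312, f(x_7) = 17.023683, coefficient = 2
x_8 = 2.2500, f(x_8) = 25.628906, coefficient = 1

I ≈ (0.218750/2) × 107.029182 = 11.706317
Exact value: 11.526758
Error: 0.179559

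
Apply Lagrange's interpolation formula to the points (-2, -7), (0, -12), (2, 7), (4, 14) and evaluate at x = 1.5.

Lagrange interpolation formula:
P(x) = Σ yᵢ × Lᵢ(x)
where Lᵢ(x) = Π_{j≠i} (x - xⱼ)/(xᵢ - xⱼ)

L_0(1.5) = (1.5 - 0)/(-2 - 0) × (1.5 - 2)/(-2 - 2) × (1.5 - 4)/(-2 - 4) = -0.039062
L_1(1.5) = (1.5 - (-2))/(0 - (-2)) × (1.5 - 2)/(0 - 2) × (1.5 - 4)/(0 - 4) = 0.273438
L_2(1.5) = (1.5 - (-2))/(2 - (-2)) × (1.5 - 0)/(2 - 0) × (1.5 - 4)/(2 - 4) = 0.820312
L_3(1.5) = (1.5 - (-2))/(4 - (-2)) × (1.5 - 0)/(4 - 0) × (1.5 - 2)/(4 - 2) = -0.054688

P(1.5) = (-7)×L_0(1.5) + (-12)×L_1(1.5) + 7×L_2(1.5) + 14×L_3(1.5)
P(1.5) = 1.968750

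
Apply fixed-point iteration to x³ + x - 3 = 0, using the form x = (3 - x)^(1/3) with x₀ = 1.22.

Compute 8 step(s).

Equation: x³ + x - 3 = 0
Fixed-point form: x = (3 - x)^(1/3)
x₀ = 1.22

x_1 = g(1.220000) = 1.211918
x_2 = g(1.211918) = 1.213750
x_3 = g(1.213750) = 1.213335
x_4 = g(1.213335) = 1.213429
x_5 = g(1.213429) = 1.213408
x_6 = g(1.213408) = 1.213413
x_7 = g(1.213413) = 1.213411
x_8 = g(1.213411) = 1.213412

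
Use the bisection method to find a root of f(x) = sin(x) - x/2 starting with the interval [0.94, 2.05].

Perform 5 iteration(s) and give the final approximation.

f(x) = sin(x) - x/2
Initial interval: [0.94, 2.05]

Iteration 1:
  c_1 = (0.940000 + 2.050000)/2 = 1.495000
  f(c_1) = f(1.495000) = 0.249629
  f(a) × f(c) ≥ 0, new interval: [1.495000, 2.050000]
Iteration 2:
  c_2 = (1.495000 + 2.050000)/2 = 1.772500
  f(c_2) = f(1.772500) = 0.093477
  f(a) × f(c) ≥ 0, new interval: [1.772500, 2.050000]
Iteration 3:
  c_3 = (1.772500 + 2.050000)/2 = 1.911250
  f(c_3) = f(1.911250) = -0.013022
  f(a) × f(c) < 0, new interval: [1.772500, 1.911250]
Iteration 4:
  c_4 = (1.772500 + 1.911250)/2 = 1.841875
  f(c_4) = f(1.841875) = 0.042545
  f(a) × f(c) ≥ 0, new interval: [1.841875, 1.911250]
Iteration 5:
  c_5 = (1.841875 + 1.911250)/2 = 1.876562
  f(c_5) = f(1.876562) = 0.015335
  f(a) × f(c) ≥ 0, new interval: [1.876562, 1.911250]

After 5 iteration(s), the approximation is c_5 = 1.876562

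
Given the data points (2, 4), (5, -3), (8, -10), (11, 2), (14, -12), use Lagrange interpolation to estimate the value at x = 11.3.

Lagrange interpolation formula:
P(x) = Σ yᵢ × Lᵢ(x)
where Lᵢ(x) = Π_{j≠i} (x - xⱼ)/(xᵢ - xⱼ)

L_0(11.3) = (11.3 - 5)/(2 - 5) × (11.3 - 8)/(2 - 8) × (11.3 - 11)/(2 - 11) × (11.3 - 14)/(2 - 14) = -0.008663
L_1(11.3) = (11.3 - 2)/(5 - 2) × (11.3 - 8)/(5 - 8) × (11.3 - 11)/(5 - 11) × (11.3 - 14)/(5 - 14) = 0.051150
L_2(11.3) = (11.3 - 2)/(8 - 2) × (11.3 - 5)/(8 - 5) × (11.3 - 11)/(8 - 11) × (11.3 - 14)/(8 - 14) = -0.146475
L_3(11.3) = (11.3 - 2)/(11 - 2) × (11.3 - 5)/(11 - 5) × (11.3 - 8)/(11 - 8) × (11.3 - 14)/(11 - 14) = 1.074150
L_4(11.3) = (11.3 - 2)/(14 - 2) × (11.3 - 5)/(14 - 5) × (11.3 - 8)/(14 - 8) × (11.3 - 11)/(14 - 11) = 0.029838

P(11.3) = 4×L_0(11.3) + (-3)×L_1(11.3) + (-10)×L_2(11.3) + 2×L_3(11.3) + (-12)×L_4(11.3)
P(11.3) = 3.066900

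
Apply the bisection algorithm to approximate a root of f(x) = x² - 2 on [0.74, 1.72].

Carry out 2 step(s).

f(x) = x² - 2
Initial interval: [0.74, 1.72]

Iteration 1:
  c_1 = (0.740000 + 1.720000)/2 = 1.230000
  f(c_1) = f(1.230000) = -0.487100
  f(a) × f(c) ≥ 0, new interval: [1.230000, 1.720000]
Iteration 2:
  c_2 = (1.230000 + 1.720000)/2 = 1.475000
  f(c_2) = f(1.475000) = 0.175625
  f(a) × f(c) < 0, new interval: [1.230000, 1.475000]

After 2 iteration(s), the approximation is c_2 = 1.475000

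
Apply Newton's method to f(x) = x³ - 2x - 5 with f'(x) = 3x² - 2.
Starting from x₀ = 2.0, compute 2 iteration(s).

f(x) = x³ - 2x - 5
f'(x) = 3x² - 2
x₀ = 2.0

Newton-Raphson formula: x_{n+1} = x_n - f(x_n)/f'(x_n)

Iteration 1:
  f(2.000000) = -1.000000
  f'(2.000000) = 10.000000
  x_1 = 2.000000 - (-1.000000)/10.000000 = 2.100000
Iteration 2:
  f(2.100000) = 0.061000
  f'(2.100000) = 11.230000
  x_2 = 2.100000 - 0.061000/11.230000 = 2.094568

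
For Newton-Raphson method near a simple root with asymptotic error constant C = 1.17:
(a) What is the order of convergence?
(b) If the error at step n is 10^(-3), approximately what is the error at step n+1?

(a) Newton-Raphson has quadratic (order 2) convergence near simple roots.
    This means |e_{n+1}| ≈ C|e_n|².

(b) With |e_n| = 10^(-3) and C = 1.17:
    |e_{n+1}| ≈ 1.17 × (10^(-3))² = 1.17 × 10^(-6)

(a) 2 (quadratic); (b) |e_{n+1}| ≈ 1.170e-06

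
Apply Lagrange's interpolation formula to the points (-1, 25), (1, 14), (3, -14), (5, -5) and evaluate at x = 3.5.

Lagrange interpolation formula:
P(x) = Σ yᵢ × Lᵢ(x)
where Lᵢ(x) = Π_{j≠i} (x - xⱼ)/(xᵢ - xⱼ)

L_0(3.5) = (3.5 - 1)/(-1 - 1) × (3.5 - 3)/(-1 - 3) × (3.5 - 5)/(-1 - 5) = 0.039062
L_1(3.5) = (3.5 - (-1))/(1 - (-1)) × (3.5 - 3)/(1 - 3) × (3.5 - 5)/(1 - 5) = -0.210938
L_2(3.5) = (3.5 - (-1))/(3 - (-1)) × (3.5 - 1)/(3 - 1) × (3.5 - 5)/(3 - 5) = 1.054688
L_3(3.5) = (3.5 - (-1))/(5 - (-1)) × (3.5 - 1)/(5 - 1) × (3.5 - 3)/(5 - 3) = 0.117188

P(3.5) = 25×L_0(3.5) + 14×L_1(3.5) + (-14)×L_2(3.5) + (-5)×L_3(3.5)
P(3.5) = -17.328125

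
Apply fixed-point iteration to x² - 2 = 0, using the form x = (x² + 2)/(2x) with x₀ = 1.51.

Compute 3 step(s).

Equation: x² - 2 = 0
Fixed-point form: x = (x² + 2)/(2x)
x₀ = 1.51

x_1 = g(1.510000) = 1.417252
x_2 = g(1.417252) = 1.414217
x_3 = g(1.414217) = 1.414214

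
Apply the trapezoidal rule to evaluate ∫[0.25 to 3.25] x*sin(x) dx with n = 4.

f(x) = x*sin(x)
a = 0.25, b = 3.25, n = 4
h = (b - a)/n = 0.750000

Trapezoidal rule: (h/2)[f(x₀) + 2f(x₁) + 2f(x₂) + ... + f(xₙ)]

x_0 = 0.2500, f(x_0) = 0.061851, coefficient = 1
x_1 = 1.0000, f(x_1) = 0.841471, coefficient = 2
x_2 = 1.7500, f(x_2) = 1.721975, coefficient = 2
x_3 = 2.5000, f(x_3) = 1.496180, coefficient = 2
x_4 = 3.2500, f(x_4) = -0.351634, coefficient = 1

I ≈ (0.750000/2) × 7.829470 = 2.936051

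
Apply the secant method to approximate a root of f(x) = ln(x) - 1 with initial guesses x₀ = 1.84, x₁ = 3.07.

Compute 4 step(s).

f(x) = ln(x) - 1
x₀ = 1.84, x₁ = 3.07

Secant formula: x_{n+1} = x_n - f(x_n)(x_n - x_{n-1})/(f(x_n) - f(x_{n-1}))

Iteration 1:
  f(1.840000) = -0.390234
  f(3.070000) = 0.121678
  x_2 = 3.070000 - 0.121678×(3.070000 - 1.840000)/(0.121678 - (-0.390234))
       = 2.777638
Iteration 2:
  f(3.070000) = 0.121678
  f(2.777638) = 0.021601
  x_3 = 2.777638 - 0.021601×(2.777638 - 3.070000)/(0.021601 - 0.121678)
       = 2.714533
Iteration 3:
  f(2.777638) = 0.021601
  f(2.714533) = -0.001380
  x_4 = 2.714533 - (-0.001380)×(2.714533 - 2.777638)/(-0.001380 - 0.021601)
       = 2.718323
Iteration 4:
  f(2.714533) = -0.001380
  f(2.718323) = 0.000015
  x_5 = 2.718323 - 0.000015×(2.718323 - 2.714533)/(0.000015 - (-0.001380))
       = 2.718282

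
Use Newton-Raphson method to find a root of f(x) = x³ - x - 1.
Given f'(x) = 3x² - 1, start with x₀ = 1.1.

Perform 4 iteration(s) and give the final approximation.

f(x) = x³ - x - 1
f'(x) = 3x² - 1
x₀ = 1.1

Newton-Raphson formula: x_{n+1} = x_n - f(x_n)/f'(x_n)

Iteration 1:
  f(1.100000) = -0.769000
  f'(1.100000) = 2.630000
  x_1 = 1.100000 - (-0.769000)/2.630000 = 1.392395
Iteration 2:
  f(1.392395) = 0.307132
  f'(1.392395) = 4.816295
  x_2 = 1.392395 - 0.307132/4.816295 = 1.328626
Iteration 3:
  f(1.328626) = 0.016727
  f'(1.328626) = 4.295742
  x_3 = 1.328626 - 0.016727/4.295742 = 1.324732
Iteration 4:
  f(1.324732) = 0.000060
  f'(1.324732) = 4.264746
  x_4 = 1.324732 - 0.000060/4.264746 = 1.324718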